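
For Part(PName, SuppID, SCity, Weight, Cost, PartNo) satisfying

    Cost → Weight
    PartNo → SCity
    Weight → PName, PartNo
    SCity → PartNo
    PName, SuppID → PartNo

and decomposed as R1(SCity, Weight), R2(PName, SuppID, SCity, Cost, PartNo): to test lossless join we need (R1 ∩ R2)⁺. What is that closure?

R1 ∩ R2 = {SCity}.
SCity → PartNo applies, adding PartNo
Closure: {SCity, PartNo}.

SCity, PartNo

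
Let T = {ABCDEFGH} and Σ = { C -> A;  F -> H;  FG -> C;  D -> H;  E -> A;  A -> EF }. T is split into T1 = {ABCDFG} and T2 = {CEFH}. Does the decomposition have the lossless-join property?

Common attributes: T1 ∩ T2 = {CF}.
Closure of {CF}: C → A applies, adding A; F → H applies, adding H; A → EF applies, adding E. So (CF)⁺ = {ACEFH}.
This closure contains every attribute of T2, so T1 ∩ T2 → T2. The join is lossless.

Yes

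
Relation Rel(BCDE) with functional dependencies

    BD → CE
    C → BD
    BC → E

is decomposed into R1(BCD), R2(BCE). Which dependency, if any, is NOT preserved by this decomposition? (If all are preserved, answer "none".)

none

BD → CE: restricted closure across fragments reaches CE.
C → BD lies within R1.
BC → E lies within R2.
Every dependency is enforceable on the fragments, so the decomposition is dependency-preserving.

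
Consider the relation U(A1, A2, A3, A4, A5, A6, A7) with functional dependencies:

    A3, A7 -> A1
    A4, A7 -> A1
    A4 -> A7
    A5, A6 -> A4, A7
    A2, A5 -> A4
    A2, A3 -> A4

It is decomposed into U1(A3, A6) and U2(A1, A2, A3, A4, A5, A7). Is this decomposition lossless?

No

Common attributes: U1 ∩ U2 = {A3}.
No dependency enlarges {A3}, so (A3)⁺ = {A3}.
The closure contains neither all of U1 = {A3, A6} nor all of U2 = {A1, A2, A3, A4, A5, A7}, so the common attributes are not a superkey of either fragment. The join is lossy.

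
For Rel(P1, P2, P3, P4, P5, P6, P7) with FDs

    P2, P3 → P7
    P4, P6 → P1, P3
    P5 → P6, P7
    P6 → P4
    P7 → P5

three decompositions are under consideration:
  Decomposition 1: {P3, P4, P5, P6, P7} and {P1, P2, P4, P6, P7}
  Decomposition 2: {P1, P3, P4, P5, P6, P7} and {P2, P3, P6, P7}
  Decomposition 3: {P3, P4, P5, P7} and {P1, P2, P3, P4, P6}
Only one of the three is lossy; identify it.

Decomposition 3

Decomposition 1: common = {P4, P6, P7}, closure = {P1, P3, P4, P5, P6, P7} → lossless.
Decomposition 2: common = {P3, P6, P7}, closure = {P1, P3, P4, P5, P6, P7} → lossless.
Decomposition 3: common = {P3, P4}, closure = {P3, P4} → lossy.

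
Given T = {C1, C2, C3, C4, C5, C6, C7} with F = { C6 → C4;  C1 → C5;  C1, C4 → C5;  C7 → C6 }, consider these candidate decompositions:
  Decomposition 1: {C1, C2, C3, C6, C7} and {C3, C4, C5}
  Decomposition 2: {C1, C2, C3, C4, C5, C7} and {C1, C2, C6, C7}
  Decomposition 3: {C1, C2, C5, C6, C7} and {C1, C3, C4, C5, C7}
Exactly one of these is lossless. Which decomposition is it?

Decomposition 2

Decomposition 1: common = {C3}, closure = {C3} → lossy.
Decomposition 2: common = {C1, C2, C7}, closure = {C1, C2, C4, C5, C6, C7} → lossless.
Decomposition 3: common = {C1, C5, C7}, closure = {C1, C4, C5, C6, C7} → lossy.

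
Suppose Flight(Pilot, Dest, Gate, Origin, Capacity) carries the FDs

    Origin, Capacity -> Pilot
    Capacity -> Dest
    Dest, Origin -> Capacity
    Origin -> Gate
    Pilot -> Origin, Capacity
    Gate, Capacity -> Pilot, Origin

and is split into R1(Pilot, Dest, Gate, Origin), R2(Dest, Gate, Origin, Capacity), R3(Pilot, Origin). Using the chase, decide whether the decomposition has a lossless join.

Yes

Chase test. Columns are Pilot, Dest, Gate, Origin, Capacity; row i has aⱼ where attribute j ∈ Ri, else bᵢⱼ.
Initial tableau (one row per fragment):
  row 1: a1 a2 a3 a4 b15
  row 2: b21 a2 a3 a4 a5
  row 3: a1 b32 b33 a4 b35
Rows 1 and 2 agree on Dest, Origin; apply Dest, Origin→Capacity and equate their Capacity entries.
Rows 1 and 3 agree on Origin; apply Origin→Gate and equate their Gate entries.
Rows 1 and 3 agree on Pilot; apply Pilot→Origin, Capacity and equate their Origin, Capacity entries.
Rows 1 and 2 agree on Gate, Capacity; apply Gate, Capacity→Pilot, Origin and equate their Pilot, Origin entries.
Rows 1 and 3 agree on Capacity; apply Capacity→Dest and equate their Dest entries.
Row 1 is now all distinguished symbols — the join is lossless.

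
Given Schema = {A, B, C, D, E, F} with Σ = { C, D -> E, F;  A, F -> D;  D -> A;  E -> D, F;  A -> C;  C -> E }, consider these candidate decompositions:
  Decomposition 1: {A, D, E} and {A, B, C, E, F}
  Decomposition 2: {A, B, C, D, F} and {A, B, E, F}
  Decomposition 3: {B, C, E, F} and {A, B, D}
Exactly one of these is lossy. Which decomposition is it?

Decomposition 1: common = {A, E}, closure = {A, C, D, E, F} → lossless.
Decomposition 2: common = {A, B, F}, closure = {A, B, C, D, E, F} → lossless.
Decomposition 3: common = {B}, closure = {B} → lossy.

Decomposition 3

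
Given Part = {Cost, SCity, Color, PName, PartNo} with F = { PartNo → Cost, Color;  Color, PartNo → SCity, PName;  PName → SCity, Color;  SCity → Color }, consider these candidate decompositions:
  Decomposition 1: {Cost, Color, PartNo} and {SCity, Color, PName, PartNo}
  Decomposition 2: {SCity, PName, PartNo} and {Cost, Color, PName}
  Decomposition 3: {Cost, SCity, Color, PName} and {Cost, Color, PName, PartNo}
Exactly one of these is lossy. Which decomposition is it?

Decomposition 1: common = {Color, PartNo}, closure = {Cost, SCity, Color, PName, PartNo} → lossless.
Decomposition 2: common = {PName}, closure = {SCity, Color, PName} → lossy.
Decomposition 3: common = {Cost, Color, PName}, closure = {Cost, SCity, Color, PName} → lossless.

Decomposition 2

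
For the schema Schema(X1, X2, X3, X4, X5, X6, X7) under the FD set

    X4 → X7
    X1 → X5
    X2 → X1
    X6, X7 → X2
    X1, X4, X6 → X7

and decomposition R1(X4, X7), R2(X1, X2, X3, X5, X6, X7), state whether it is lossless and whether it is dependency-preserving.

lossy but dependency-preserving

Lossless test: (X7)⁺ = {X7}, which is a superkey of neither fragment — lossy.
Dependency preservation: X1, X4, X6 → X7 is not contained in any single fragment, but the restricted closure of its left-hand side across the fragments still reaches the right-hand side; the remaining FDs each lie inside some fragment. All dependencies are preserved.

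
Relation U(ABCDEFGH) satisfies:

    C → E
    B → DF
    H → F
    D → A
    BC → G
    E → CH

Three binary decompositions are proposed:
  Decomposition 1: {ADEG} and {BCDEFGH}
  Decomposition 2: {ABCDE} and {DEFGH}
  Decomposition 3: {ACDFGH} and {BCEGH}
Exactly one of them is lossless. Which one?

Decomposition 1: common = {DEG}, closure = {ACDEFGH} → lossless.
Decomposition 2: common = {DE}, closure = {ACDEFH} → lossy.
Decomposition 3: common = {CGH}, closure = {CEFGH} → lossy.

Decomposition 1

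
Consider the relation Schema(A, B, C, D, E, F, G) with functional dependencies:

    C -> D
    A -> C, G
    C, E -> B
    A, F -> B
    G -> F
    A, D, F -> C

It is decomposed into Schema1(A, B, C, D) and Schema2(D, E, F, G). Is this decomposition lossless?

Common attributes: Schema1 ∩ Schema2 = {D}.
No dependency enlarges {D}, so (D)⁺ = {D}.
The closure contains neither all of Schema1 = {A, B, C, D} nor all of Schema2 = {D, E, F, G}, so the common attributes are not a superkey of either fragment. The join is lossy.

No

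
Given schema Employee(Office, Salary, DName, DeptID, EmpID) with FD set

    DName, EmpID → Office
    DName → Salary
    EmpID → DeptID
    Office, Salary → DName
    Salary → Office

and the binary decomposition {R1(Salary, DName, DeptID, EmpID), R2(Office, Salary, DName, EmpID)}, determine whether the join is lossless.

Common attributes: R1 ∩ R2 = {Salary, DName, EmpID}.
Closure of {Salary, DName, EmpID}: DName, EmpID → Office applies, adding Office; EmpID → DeptID applies, adding DeptID. So (Salary, DName, EmpID)⁺ = {Office, Salary, DName, DeptID, EmpID}.
This closure contains every attribute of R1, so R1 ∩ R2 → R1. The join is lossless.

Yes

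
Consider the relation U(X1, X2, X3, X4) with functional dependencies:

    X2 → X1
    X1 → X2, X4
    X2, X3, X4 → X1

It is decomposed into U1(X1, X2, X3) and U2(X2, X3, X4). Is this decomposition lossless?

Yes

Common attributes: U1 ∩ U2 = {X2, X3}.
Closure of {X2, X3}: X2 → X1 applies, adding X1; X1 → X2, X4 applies, adding X4. So (X2, X3)⁺ = {X1, X2, X3, X4}.
This closure contains every attribute of U1, so U1 ∩ U2 → U1. The join is lossless.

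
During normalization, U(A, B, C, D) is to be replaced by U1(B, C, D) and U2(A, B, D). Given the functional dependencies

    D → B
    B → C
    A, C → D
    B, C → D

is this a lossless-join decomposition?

Yes

Common attributes: U1 ∩ U2 = {B, D}.
Closure of {B, D}: B → C applies, adding C. So (B, D)⁺ = {B, C, D}.
This closure contains every attribute of U1, so U1 ∩ U2 → U1. The join is lossless.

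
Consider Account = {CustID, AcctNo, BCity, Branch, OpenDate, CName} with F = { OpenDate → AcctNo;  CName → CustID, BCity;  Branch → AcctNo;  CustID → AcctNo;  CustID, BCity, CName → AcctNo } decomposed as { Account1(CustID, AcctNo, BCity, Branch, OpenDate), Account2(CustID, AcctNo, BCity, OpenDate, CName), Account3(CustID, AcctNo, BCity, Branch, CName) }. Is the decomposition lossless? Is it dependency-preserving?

Lossless test (chase): applying each FD to every pair of rows produces no changes in the tableau, so no row becomes fully distinguished — the join is lossy.
Dependency preservation: every FD's attributes lie within a single fragment, so each can be enforced locally — preserved.

lossy but dependency-preserving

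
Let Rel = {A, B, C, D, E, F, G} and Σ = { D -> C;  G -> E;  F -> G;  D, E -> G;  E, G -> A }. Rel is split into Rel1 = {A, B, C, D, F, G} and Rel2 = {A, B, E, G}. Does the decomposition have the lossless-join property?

Common attributes: Rel1 ∩ Rel2 = {A, B, G}.
Closure of {A, B, G}: G → E applies, adding E. So (A, B, G)⁺ = {A, B, E, G}.
This closure contains every attribute of Rel2, so Rel1 ∩ Rel2 → Rel2. The join is lossless.

Yes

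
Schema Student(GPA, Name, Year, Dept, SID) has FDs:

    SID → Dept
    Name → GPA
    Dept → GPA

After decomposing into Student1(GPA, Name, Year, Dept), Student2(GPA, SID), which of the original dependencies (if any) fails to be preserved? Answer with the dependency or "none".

Check SID → Dept: no single fragment contains all of {Dept, SID}, and the restricted closure of {SID} across the fragments never reaches {Dept}.
Name → GPA is preserved.
Dept → GPA is preserved.

SID → Dept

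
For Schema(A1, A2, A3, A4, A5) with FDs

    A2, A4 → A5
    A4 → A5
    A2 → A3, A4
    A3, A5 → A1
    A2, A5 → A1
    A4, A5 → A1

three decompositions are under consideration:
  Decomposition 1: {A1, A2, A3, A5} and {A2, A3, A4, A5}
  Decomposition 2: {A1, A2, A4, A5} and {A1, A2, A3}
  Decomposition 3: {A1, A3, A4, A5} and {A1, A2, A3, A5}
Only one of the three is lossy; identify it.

Decomposition 3

Decomposition 1: common = {A2, A3, A5}, closure = {A1, A2, A3, A4, A5} → lossless.
Decomposition 2: common = {A1, A2}, closure = {A1, A2, A3, A4, A5} → lossless.
Decomposition 3: common = {A1, A3, A5}, closure = {A1, A3, A5} → lossy.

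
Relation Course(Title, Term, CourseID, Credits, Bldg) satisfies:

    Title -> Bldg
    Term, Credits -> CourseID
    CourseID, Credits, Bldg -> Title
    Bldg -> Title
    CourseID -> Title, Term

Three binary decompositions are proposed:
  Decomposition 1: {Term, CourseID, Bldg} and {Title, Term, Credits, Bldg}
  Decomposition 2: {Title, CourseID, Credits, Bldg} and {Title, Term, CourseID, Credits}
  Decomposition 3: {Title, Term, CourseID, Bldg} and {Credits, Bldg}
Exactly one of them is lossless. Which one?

Decomposition 1: common = {Term, Bldg}, closure = {Title, Term, Bldg} → lossy.
Decomposition 2: common = {Title, CourseID, Credits}, closure = {Title, Term, CourseID, Credits, Bldg} → lossless.
Decomposition 3: common = {Bldg}, closure = {Title, Bldg} → lossy.

Decomposition 2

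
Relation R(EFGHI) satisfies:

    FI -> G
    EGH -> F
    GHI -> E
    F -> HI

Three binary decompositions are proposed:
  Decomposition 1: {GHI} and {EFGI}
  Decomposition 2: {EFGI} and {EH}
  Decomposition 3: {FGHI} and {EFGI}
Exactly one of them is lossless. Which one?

Decomposition 1: common = {GI}, closure = {GI} → lossy.
Decomposition 2: common = {E}, closure = {E} → lossy.
Decomposition 3: common = {FGI}, closure = {EFGHI} → lossless.

Decomposition 3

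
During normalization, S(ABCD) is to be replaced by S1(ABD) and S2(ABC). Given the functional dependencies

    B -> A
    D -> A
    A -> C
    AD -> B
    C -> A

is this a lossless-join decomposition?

Common attributes: S1 ∩ S2 = {AB}.
Closure of {AB}: A → C applies, adding C. So (AB)⁺ = {ABC}.
This closure contains every attribute of S2, so S1 ∩ S2 → S2. The join is lossless.

Yes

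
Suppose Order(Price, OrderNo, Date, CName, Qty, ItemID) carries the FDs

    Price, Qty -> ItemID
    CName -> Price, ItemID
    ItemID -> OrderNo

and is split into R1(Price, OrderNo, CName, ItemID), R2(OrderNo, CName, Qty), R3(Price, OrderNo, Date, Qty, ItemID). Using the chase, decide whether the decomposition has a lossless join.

Chase test. Columns are Price, OrderNo, Date, CName, Qty, ItemID; row i has aⱼ where attribute j ∈ Ri, else bᵢⱼ.
Initial tableau (one row per fragment):
  row 1: a1 a2 b13 a4 b15 a6
  row 2: b21 a2 b23 a4 a5 b26
  row 3: a1 a2 a3 b34 a5 a6
Rows 1 and 2 agree on CName; apply CName→Price, ItemID and equate their Price, ItemID entries.
No row becomes fully distinguished — the join is lossy.

No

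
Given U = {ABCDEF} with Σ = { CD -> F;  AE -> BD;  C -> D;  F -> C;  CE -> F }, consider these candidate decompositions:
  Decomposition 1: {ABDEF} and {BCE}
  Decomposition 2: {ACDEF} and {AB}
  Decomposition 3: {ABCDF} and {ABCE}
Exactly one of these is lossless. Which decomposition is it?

Decomposition 3

Decomposition 1: common = {BE}, closure = {BE} → lossy.
Decomposition 2: common = {A}, closure = {A} → lossy.
Decomposition 3: common = {ABC}, closure = {ABCDF} → lossless.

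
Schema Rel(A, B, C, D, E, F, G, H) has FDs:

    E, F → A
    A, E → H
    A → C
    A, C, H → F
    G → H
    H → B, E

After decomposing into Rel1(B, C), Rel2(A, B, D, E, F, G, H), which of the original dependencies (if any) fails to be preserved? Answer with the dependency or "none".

A → C

Check A → C: no single fragment contains all of {A, C}, and the restricted closure of {A} across the fragments never reaches {C}.
E, F → A is preserved.
A, E → H is preserved.
A, C, H → F is preserved.
G → H is preserved.
H → B, E is preserved.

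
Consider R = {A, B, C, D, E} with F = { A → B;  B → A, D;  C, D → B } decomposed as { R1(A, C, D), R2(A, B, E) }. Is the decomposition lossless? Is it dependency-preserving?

Lossless test: (A)⁺ = {A, B, D}, which is a superkey of neither fragment — lossy.
Dependency preservation: B → A, D; C, D → B are not contained in any single fragment, but the restricted closure of each left-hand side across the fragments still reaches the right-hand side; the remaining FDs each lie inside some fragment. All dependencies are preserved.

lossy but dependency-preserving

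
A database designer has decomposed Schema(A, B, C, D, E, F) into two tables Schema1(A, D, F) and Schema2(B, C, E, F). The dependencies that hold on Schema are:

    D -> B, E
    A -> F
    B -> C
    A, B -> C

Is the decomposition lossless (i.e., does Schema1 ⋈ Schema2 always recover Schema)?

Common attributes: Schema1 ∩ Schema2 = {F}.
No dependency enlarges {F}, so (F)⁺ = {F}.
The closure contains neither all of Schema1 = {A, D, F} nor all of Schema2 = {B, C, E, F}, so the common attributes are not a superkey of either fragment. The join is lossy.

No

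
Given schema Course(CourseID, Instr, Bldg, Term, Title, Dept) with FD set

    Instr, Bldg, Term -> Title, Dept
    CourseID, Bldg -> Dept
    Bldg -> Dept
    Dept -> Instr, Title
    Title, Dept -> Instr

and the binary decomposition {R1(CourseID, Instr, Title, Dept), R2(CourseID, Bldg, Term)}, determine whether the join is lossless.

Common attributes: R1 ∩ R2 = {CourseID}.
No dependency enlarges {CourseID}, so (CourseID)⁺ = {CourseID}.
The closure contains neither all of R1 = {CourseID, Instr, Title, Dept} nor all of R2 = {CourseID, Bldg, Term}, so the common attributes are not a superkey of either fragment. The join is lossy.

No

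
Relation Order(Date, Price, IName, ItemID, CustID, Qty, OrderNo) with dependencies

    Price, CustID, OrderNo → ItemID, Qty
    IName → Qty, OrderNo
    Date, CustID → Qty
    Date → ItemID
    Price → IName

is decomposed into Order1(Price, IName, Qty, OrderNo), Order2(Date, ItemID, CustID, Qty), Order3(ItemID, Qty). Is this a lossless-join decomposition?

No

Chase test. Columns are Date, Price, IName, ItemID, CustID, Qty, OrderNo; row i has aⱼ where attribute j ∈ Orderi, else bᵢⱼ.
Initial tableau (one row per fragment):
  row 1: b11 a2 a3 b14 b15 a6 a7
  row 2: a1 b22 b23 a4 a5 a6 b27
  row 3: b31 b32 b33 a4 b35 a6 b37
No row becomes fully distinguished — the join is lossy.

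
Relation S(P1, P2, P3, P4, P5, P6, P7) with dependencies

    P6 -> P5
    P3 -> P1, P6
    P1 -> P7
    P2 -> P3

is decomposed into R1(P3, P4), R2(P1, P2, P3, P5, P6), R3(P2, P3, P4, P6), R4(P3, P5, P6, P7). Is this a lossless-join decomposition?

Chase test. Columns are P1, P2, P3, P4, P5, P6, P7; row i has aⱼ where attribute j ∈ Ri, else bᵢⱼ.
Initial tableau (one row per fragment):
  row 1: b11 b12 a3 a4 b15 b16 b17
  row 2: a1 a2 a3 b24 a5 a6 b27
  row 3: b31 a2 a3 a4 b35 a6 b37
  row 4: b41 b42 a3 b44 a5 a6 a7
Rows 2 and 3 agree on P6; apply P6→P5 and equate their P5 entries.
Rows 1 and 2 agree on P3; apply P3→P1, P6 and equate their P1, P6 entries.
Rows 1 and 3 agree on P3; apply P3→P1, P6 and equate their P1, P6 entries.
Rows 1 and 4 agree on P3; apply P3→P1, P6 and equate their P1, P6 entries.
Rows 1 and 2 agree on P1; apply P1→P7 and equate their P7 entries.
Rows 1 and 3 agree on P1; apply P1→P7 and equate their P7 entries.
Rows 1 and 4 agree on P1; apply P1→P7 and equate their P7 entries.
Rows 1 and 2 agree on P6; apply P6→P5 and equate their P5 entries.
Row 3 is now all distinguished symbols — the join is lossless.

Yes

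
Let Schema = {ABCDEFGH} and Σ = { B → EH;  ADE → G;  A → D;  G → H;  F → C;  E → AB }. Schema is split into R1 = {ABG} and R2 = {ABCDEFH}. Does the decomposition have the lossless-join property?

Common attributes: R1 ∩ R2 = {AB}.
Closure of {AB}: B → EH applies, adding EH; A → D applies, adding D; ADE → G applies, adding G. So (AB)⁺ = {ABDEGH}.
This closure contains every attribute of R1, so R1 ∩ R2 → R1. The join is lossless.

Yes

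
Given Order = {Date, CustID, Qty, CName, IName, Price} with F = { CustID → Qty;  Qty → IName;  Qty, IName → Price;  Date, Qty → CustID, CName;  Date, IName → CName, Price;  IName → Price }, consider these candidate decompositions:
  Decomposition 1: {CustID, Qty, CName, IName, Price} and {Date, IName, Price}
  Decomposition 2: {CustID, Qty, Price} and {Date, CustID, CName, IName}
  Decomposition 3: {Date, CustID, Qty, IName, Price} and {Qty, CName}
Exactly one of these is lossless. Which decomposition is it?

Decomposition 2

Decomposition 1: common = {IName, Price}, closure = {IName, Price} → lossy.
Decomposition 2: common = {CustID}, closure = {CustID, Qty, IName, Price} → lossless.
Decomposition 3: common = {Qty}, closure = {Qty, IName, Price} → lossy.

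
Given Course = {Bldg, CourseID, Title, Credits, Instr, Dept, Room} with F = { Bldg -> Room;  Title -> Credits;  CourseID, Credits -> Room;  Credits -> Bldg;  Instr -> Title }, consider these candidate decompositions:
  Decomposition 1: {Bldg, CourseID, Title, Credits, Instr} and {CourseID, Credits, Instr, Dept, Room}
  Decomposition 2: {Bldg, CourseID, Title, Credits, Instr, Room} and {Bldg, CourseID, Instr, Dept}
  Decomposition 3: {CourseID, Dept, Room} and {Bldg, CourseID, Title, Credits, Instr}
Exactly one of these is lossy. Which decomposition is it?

Decomposition 1: common = {CourseID, Credits, Instr}, closure = {Bldg, CourseID, Title, Credits, Instr, Room} → lossless.
Decomposition 2: common = {Bldg, CourseID, Instr}, closure = {Bldg, CourseID, Title, Credits, Instr, Room} → lossless.
Decomposition 3: common = {CourseID}, closure = {CourseID} → lossy.

Decomposition 3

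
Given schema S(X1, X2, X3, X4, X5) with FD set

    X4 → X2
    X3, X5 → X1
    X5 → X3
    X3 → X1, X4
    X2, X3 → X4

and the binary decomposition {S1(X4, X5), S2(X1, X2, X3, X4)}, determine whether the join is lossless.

Common attributes: S1 ∩ S2 = {X4}.
Closure of {X4}: X4 → X2 applies, adding X2. So (X4)⁺ = {X2, X4}.
The closure contains neither all of S1 = {X4, X5} nor all of S2 = {X1, X2, X3, X4}, so the common attributes are not a superkey of either fragment. The join is lossy.

No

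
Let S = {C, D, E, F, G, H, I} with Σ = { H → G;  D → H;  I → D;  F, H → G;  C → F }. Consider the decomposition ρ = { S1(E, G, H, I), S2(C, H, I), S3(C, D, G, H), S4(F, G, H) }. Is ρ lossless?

No

Chase test. Columns are C, D, E, F, G, H, I; row i has aⱼ where attribute j ∈ Si, else bᵢⱼ.
Initial tableau (one row per fragment):
  row 1: b11 b12 a3 b14 a5 a6 a7
  row 2: a1 b22 b23 b24 b25 a6 a7
  row 3: a1 a2 b33 b34 a5 a6 b37
  row 4: b41 b42 b43 a4 a5 a6 b47
Rows 1 and 2 agree on H; apply H→G and equate their G entries.
Rows 1 and 2 agree on I; apply I→D and equate their D entries.
Rows 2 and 3 agree on C; apply C→F and equate their F entries.
No row becomes fully distinguished — the join is lossy.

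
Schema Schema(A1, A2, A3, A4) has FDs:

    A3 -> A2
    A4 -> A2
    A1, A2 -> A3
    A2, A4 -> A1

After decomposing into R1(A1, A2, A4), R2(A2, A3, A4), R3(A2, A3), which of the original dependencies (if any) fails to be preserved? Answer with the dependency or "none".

Check A1, A2 → A3: no single fragment contains all of {A1, A2, A3}, and the restricted closure of {A1, A2} across the fragments never reaches {A3}.
A3 → A2 is preserved.
A4 → A2 is preserved.
A2, A4 → A1 is preserved.

A1, A2 -> A3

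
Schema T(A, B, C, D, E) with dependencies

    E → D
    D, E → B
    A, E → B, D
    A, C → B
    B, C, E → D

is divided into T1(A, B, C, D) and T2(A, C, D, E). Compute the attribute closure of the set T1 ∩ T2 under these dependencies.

T1 ∩ T2 = {A, C, D}.
A, C → B applies, adding B
Closure: {A, B, C, D}.

A, B, C, D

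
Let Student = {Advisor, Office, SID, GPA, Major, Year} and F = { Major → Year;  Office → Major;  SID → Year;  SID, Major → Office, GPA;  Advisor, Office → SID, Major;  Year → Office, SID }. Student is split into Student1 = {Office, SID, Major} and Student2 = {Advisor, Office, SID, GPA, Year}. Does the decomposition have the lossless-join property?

Common attributes: Student1 ∩ Student2 = {Office, SID}.
Closure of {Office, SID}: Office → Major applies, adding Major; SID → Year applies, adding Year; SID, Major → Office, GPA applies, adding GPA. So (Office, SID)⁺ = {Office, SID, GPA, Major, Year}.
This closure contains every attribute of Student1, so Student1 ∩ Student2 → Student1. The join is lossless.

Yes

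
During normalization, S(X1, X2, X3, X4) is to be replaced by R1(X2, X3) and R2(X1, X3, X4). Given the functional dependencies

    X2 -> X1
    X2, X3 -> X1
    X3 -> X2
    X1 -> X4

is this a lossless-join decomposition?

Common attributes: R1 ∩ R2 = {X3}.
Closure of {X3}: X3 → X2 applies, adding X2; X2 → X1 applies, adding X1; X1 → X4 applies, adding X4. So (X3)⁺ = {X1, X2, X3, X4}.
This closure contains every attribute of R1, so R1 ∩ R2 → R1. The join is lossless.

Yes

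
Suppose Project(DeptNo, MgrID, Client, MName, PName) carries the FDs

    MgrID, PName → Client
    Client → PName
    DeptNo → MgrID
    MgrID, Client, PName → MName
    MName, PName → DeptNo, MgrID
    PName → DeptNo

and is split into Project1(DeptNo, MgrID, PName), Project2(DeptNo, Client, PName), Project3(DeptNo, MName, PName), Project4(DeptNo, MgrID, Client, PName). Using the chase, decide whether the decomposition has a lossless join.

Chase test. Columns are DeptNo, MgrID, Client, MName, PName; row i has aⱼ where attribute j ∈ Projecti, else bᵢⱼ.
Initial tableau (one row per fragment):
  row 1: a1 a2 b13 b14 a5
  row 2: a1 b22 a3 b24 a5
  row 3: a1 b32 b33 a4 a5
  row 4: a1 a2 a3 b44 a5
Rows 1 and 4 agree on MgrID, PName; apply MgrID, PName→Client and equate their Client entries.
Rows 1 and 2 agree on DeptNo; apply DeptNo→MgrID and equate their MgrID entries.
Rows 1 and 3 agree on DeptNo; apply DeptNo→MgrID and equate their MgrID entries.
Rows 1 and 2 agree on MgrID, Client, PName; apply MgrID, Client, PName→MName and equate their MName entries.
Rows 1 and 4 agree on MgrID, Client, PName; apply MgrID, Client, PName→MName and equate their MName entries.
Rows 1 and 3 agree on MgrID, PName; apply MgrID, PName→Client and equate their Client entries.
Rows 1 and 3 agree on MgrID, Client, PName; apply MgrID, Client, PName→MName and equate their MName entries.
Row 1 is now all distinguished symbols — the join is lossless.

Yes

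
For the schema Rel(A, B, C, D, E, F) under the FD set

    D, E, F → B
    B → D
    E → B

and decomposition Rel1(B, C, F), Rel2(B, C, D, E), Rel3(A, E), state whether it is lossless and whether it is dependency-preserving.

Lossless test (chase): Rows 1 and 2 agree on B; apply B→D and equate their D entries. Rows 2 and 3 agree on E; apply E→B and equate their B entries. Rows 1 and 3 agree on B; apply B→D and equate their D entries. No row becomes fully distinguished — the join is lossy.
Dependency preservation: D, E, F → B is not contained in any single fragment, but the restricted closure of its left-hand side across the fragments still reaches the right-hand side; the remaining FDs each lie inside some fragment. All dependencies are preserved.

lossy but dependency-preserving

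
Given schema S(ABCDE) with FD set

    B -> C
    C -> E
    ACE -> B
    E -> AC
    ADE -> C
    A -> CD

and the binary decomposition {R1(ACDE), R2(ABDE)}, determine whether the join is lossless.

Common attributes: R1 ∩ R2 = {ADE}.
Closure of {ADE}: E → AC applies, adding C; ACE → B applies, adding B. So (ADE)⁺ = {ABCDE}.
This closure contains every attribute of R1, so R1 ∩ R2 → R1. The join is lossless.

Yes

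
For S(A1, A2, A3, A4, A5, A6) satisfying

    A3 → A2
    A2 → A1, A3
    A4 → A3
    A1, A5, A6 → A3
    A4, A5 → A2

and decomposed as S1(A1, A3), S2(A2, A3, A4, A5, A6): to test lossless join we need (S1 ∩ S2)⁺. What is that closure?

S1 ∩ S2 = {A3}.
A3 → A2 applies, adding A2
A2 → A1, A3 applies, adding A1
Closure: {A1, A2, A3}.

A1, A2, A3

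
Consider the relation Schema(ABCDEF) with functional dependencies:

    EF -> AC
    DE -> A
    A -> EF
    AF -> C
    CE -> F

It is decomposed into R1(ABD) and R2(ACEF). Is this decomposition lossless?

Common attributes: R1 ∩ R2 = {A}.
Closure of {A}: A → EF applies, adding EF; AF → C applies, adding C. So (A)⁺ = {ACEF}.
This closure contains every attribute of R2, so R1 ∩ R2 → R2. The join is lossless.

Yes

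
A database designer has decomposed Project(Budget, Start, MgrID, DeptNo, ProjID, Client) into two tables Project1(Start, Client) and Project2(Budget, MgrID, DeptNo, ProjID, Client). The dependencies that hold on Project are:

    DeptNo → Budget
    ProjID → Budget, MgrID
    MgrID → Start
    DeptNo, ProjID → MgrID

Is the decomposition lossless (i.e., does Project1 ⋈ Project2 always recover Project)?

Common attributes: Project1 ∩ Project2 = {Client}.
No dependency enlarges {Client}, so (Client)⁺ = {Client}.
The closure contains neither all of Project1 = {Start, Client} nor all of Project2 = {Budget, MgrID, DeptNo, ProjID, Client}, so the common attributes are not a superkey of either fragment. The join is lossy.

No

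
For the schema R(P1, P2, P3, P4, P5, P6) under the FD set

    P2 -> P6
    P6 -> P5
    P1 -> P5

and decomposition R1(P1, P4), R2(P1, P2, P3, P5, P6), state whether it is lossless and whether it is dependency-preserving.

Lossless test: (P1)⁺ = {P1, P5}, which is a superkey of neither fragment — lossy.
Dependency preservation: every FD's attributes lie within a single fragment, so each can be enforced locally — preserved.

lossy but dependency-preserving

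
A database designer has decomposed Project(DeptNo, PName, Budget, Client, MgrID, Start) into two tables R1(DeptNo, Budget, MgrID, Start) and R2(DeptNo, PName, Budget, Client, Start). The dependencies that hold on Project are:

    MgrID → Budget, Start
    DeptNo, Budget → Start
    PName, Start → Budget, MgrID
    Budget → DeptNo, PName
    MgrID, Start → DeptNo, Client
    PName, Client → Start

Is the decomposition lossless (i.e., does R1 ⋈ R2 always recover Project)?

Common attributes: R1 ∩ R2 = {DeptNo, Budget, Start}.
Closure of {DeptNo, Budget, Start}: Budget → DeptNo, PName applies, adding PName; PName, Start → Budget, MgrID applies, adding MgrID; MgrID, Start → DeptNo, Client applies, adding Client. So (DeptNo, Budget, Start)⁺ = {DeptNo, PName, Budget, Client, MgrID, Start}.
This closure contains every attribute of R1, so R1 ∩ R2 → R1. The join is lossless.

Yes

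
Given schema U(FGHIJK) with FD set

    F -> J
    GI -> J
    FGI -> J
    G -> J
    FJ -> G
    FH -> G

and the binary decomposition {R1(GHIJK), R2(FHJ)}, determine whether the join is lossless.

No

Common attributes: R1 ∩ R2 = {HJ}.
No dependency enlarges {HJ}, so (HJ)⁺ = {HJ}.
The closure contains neither all of R1 = {GHIJK} nor all of R2 = {FHJ}, so the common attributes are not a superkey of either fragment. The join is lossy.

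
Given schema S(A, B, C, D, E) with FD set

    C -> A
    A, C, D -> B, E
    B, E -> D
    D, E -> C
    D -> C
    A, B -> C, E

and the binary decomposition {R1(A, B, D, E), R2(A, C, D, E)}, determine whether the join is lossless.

Yes

Common attributes: R1 ∩ R2 = {A, D, E}.
Closure of {A, D, E}: D, E → C applies, adding C; A, C, D → B, E applies, adding B. So (A, D, E)⁺ = {A, B, C, D, E}.
This closure contains every attribute of R1, so R1 ∩ R2 → R1. The join is lossless.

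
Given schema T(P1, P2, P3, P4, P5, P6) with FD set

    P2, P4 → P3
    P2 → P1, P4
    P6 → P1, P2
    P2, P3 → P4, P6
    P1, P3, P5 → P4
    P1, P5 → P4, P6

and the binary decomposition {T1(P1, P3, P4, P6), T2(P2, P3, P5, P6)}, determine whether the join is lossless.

Yes

Common attributes: T1 ∩ T2 = {P3, P6}.
Closure of {P3, P6}: P6 → P1, P2 applies, adding P1, P2; P2, P3 → P4, P6 applies, adding P4. So (P3, P6)⁺ = {P1, P2, P3, P4, P6}.
This closure contains every attribute of T1, so T1 ∩ T2 → T1. The join is lossless.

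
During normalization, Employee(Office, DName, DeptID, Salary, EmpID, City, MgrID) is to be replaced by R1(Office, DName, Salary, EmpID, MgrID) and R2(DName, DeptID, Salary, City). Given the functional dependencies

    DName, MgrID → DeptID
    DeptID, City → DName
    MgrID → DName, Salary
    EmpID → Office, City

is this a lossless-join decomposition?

No

Common attributes: R1 ∩ R2 = {DName, Salary}.
No dependency enlarges {DName, Salary}, so (DName, Salary)⁺ = {DName, Salary}.
The closure contains neither all of R1 = {Office, DName, Salary, EmpID, MgrID} nor all of R2 = {DName, DeptID, Salary, City}, so the common attributes are not a superkey of either fragment. The join is lossy.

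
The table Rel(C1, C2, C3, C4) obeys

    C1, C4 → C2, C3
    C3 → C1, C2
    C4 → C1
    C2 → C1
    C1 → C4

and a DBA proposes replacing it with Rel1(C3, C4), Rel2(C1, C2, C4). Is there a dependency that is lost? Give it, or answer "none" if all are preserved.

none

C1, C4 → C2, C3: restricted closure across fragments reaches C2, C3.
C3 → C1, C2: restricted closure across fragments reaches C1, C2.
C4 → C1 lies within Rel2.
C2 → C1 lies within Rel2.
C1 → C4 lies within Rel2.
Every dependency is enforceable on the fragments, so the decomposition is dependency-preserving.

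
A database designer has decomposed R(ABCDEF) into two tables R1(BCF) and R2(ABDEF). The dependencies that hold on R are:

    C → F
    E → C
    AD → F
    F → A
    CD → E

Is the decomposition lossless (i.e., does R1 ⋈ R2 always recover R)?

No

Common attributes: R1 ∩ R2 = {BF}.
Closure of {BF}: F → A applies, adding A. So (BF)⁺ = {ABF}.
The closure contains neither all of R1 = {BCF} nor all of R2 = {ABDEF}, so the common attributes are not a superkey of either fragment. The join is lossy.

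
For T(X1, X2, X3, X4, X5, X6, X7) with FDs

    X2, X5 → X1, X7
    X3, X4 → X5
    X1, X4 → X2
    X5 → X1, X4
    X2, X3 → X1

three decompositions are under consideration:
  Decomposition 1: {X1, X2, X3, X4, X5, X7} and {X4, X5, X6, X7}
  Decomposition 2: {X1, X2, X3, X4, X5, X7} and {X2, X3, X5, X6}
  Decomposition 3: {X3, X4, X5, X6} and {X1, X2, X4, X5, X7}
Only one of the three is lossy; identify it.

Decomposition 1: common = {X4, X5, X7}, closure = {X1, X2, X4, X5, X7} → lossy.
Decomposition 2: common = {X2, X3, X5}, closure = {X1, X2, X3, X4, X5, X7} → lossless.
Decomposition 3: common = {X4, X5}, closure = {X1, X2, X4, X5, X7} → lossless.

Decomposition 1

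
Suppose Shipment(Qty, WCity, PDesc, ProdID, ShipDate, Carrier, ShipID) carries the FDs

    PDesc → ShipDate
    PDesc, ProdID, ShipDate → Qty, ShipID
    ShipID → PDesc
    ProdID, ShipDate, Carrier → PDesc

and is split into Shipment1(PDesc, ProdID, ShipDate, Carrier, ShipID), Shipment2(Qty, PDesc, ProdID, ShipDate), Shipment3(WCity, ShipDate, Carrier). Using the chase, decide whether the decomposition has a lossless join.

No

Chase test. Columns are Qty, WCity, PDesc, ProdID, ShipDate, Carrier, ShipID; row i has aⱼ where attribute j ∈ Shipmenti, else bᵢⱼ.
Initial tableau (one row per fragment):
  row 1: b11 b12 a3 a4 a5 a6 a7
  row 2: a1 b22 a3 a4 a5 b26 b27
  row 3: b31 a2 b33 b34 a5 a6 b37
Rows 1 and 2 agree on PDesc, ProdID, ShipDate; apply PDesc, ProdID, ShipDate→Qty, ShipID and equate their Qty, ShipID entries.
No row becomes fully distinguished — the join is lossy.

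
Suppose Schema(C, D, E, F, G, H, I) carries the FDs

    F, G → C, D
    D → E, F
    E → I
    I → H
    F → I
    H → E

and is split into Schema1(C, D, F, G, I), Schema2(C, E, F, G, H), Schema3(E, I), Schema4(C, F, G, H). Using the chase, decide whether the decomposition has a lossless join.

Chase test. Columns are C, D, E, F, G, H, I; row i has aⱼ where attribute j ∈ Schemai, else bᵢⱼ.
Initial tableau (one row per fragment):
  row 1: a1 a2 b13 a4 a5 b16 a7
  row 2: a1 b22 a3 a4 a5 a6 b27
  row 3: b31 b32 a3 b34 b35 b36 a7
  row 4: a1 b42 b43 a4 a5 a6 b47
Rows 1 and 2 agree on F, G; apply F, G→C, D and equate their C, D entries.
Rows 1 and 4 agree on F, G; apply F, G→C, D and equate their C, D entries.
Rows 1 and 2 agree on D; apply D→E, F and equate their E, F entries.
Rows 1 and 4 agree on D; apply D→E, F and equate their E, F entries.
Rows 1 and 2 agree on E; apply E→I and equate their I entries.
Rows 1 and 4 agree on E; apply E→I and equate their I entries.
Rows 1 and 2 agree on I; apply I→H and equate their H entries.
Rows 1 and 3 agree on I; apply I→H and equate their H entries.
Row 1 is now all distinguished symbols — the join is lossless.

Yes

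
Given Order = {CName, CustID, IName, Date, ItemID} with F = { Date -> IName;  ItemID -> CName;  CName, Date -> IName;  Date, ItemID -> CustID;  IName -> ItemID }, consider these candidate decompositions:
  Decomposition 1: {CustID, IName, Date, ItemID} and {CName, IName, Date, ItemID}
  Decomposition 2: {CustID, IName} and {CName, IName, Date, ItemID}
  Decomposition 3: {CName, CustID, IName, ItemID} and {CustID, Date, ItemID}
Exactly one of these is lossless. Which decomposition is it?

Decomposition 1

Decomposition 1: common = {IName, Date, ItemID}, closure = {CName, CustID, IName, Date, ItemID} → lossless.
Decomposition 2: common = {IName}, closure = {CName, IName, ItemID} → lossy.
Decomposition 3: common = {CustID, ItemID}, closure = {CName, CustID, ItemID} → lossy.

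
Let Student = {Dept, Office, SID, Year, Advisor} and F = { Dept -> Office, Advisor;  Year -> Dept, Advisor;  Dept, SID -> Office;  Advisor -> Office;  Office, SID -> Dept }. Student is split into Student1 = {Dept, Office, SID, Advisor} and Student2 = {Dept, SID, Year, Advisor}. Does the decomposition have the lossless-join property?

Yes

Common attributes: Student1 ∩ Student2 = {Dept, SID, Advisor}.
Closure of {Dept, SID, Advisor}: Dept → Office, Advisor applies, adding Office. So (Dept, SID, Advisor)⁺ = {Dept, Office, SID, Advisor}.
This closure contains every attribute of Student1, so Student1 ∩ Student2 → Student1. The join is lossless.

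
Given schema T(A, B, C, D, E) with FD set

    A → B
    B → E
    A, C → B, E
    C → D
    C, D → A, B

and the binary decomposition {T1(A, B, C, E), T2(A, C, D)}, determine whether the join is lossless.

Common attributes: T1 ∩ T2 = {A, C}.
Closure of {A, C}: A → B applies, adding B; B → E applies, adding E; C → D applies, adding D. So (A, C)⁺ = {A, B, C, D, E}.
This closure contains every attribute of T1, so T1 ∩ T2 → T1. The join is lossless.

Yes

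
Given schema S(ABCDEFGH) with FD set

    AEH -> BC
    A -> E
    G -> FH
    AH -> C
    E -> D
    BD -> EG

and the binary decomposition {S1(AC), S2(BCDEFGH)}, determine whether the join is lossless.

Common attributes: S1 ∩ S2 = {C}.
No dependency enlarges {C}, so (C)⁺ = {C}.
The closure contains neither all of S1 = {AC} nor all of S2 = {BCDEFGH}, so the common attributes are not a superkey of either fragment. The join is lossy.

No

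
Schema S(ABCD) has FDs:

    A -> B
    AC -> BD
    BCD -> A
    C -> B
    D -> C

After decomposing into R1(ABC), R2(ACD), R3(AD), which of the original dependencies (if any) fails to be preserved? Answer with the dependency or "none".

A → B lies within R1.
AC → BD: restricted closure across fragments reaches BD.
BCD → A: restricted closure across fragments reaches A.
C → B lies within R1.
D → C lies within R2.
Every dependency is enforceable on the fragments, so the decomposition is dependency-preserving.

none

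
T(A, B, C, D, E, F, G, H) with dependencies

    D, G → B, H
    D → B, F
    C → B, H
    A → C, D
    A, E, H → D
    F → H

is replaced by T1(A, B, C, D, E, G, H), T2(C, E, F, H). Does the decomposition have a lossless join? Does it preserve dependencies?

lossy and not dependency-preserving

Lossless test: (C, E, H)⁺ = {B, C, E, H}, which is a superkey of neither fragment — lossy.
Dependency preservation: the restricted closure of {D} across the fragments never reaches {B, F}, so D → B, F cannot be enforced without a join — not preserved.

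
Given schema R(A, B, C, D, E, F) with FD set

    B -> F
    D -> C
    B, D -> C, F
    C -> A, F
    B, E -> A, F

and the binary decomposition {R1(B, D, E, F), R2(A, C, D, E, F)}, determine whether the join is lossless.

Yes

Common attributes: R1 ∩ R2 = {D, E, F}.
Closure of {D, E, F}: D → C applies, adding C; C → A, F applies, adding A. So (D, E, F)⁺ = {A, C, D, E, F}.
This closure contains every attribute of R2, so R1 ∩ R2 → R2. The join is lossless.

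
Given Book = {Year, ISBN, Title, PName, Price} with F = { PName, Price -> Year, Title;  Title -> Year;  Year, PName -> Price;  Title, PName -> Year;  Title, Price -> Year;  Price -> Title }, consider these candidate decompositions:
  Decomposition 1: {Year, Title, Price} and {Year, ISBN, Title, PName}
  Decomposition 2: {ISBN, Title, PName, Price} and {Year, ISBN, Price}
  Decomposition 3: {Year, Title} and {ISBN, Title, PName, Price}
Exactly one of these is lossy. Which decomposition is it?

Decomposition 1

Decomposition 1: common = {Year, Title}, closure = {Year, Title} → lossy.
Decomposition 2: common = {ISBN, Price}, closure = {Year, ISBN, Title, Price} → lossless.
Decomposition 3: common = {Title}, closure = {Year, Title} → lossless.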